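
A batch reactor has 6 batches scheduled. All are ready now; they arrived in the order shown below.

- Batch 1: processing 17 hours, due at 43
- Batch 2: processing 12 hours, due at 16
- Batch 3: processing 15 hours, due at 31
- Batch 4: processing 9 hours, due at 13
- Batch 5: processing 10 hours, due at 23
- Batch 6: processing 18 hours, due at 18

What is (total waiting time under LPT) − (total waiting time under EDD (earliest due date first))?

55

LPT (decreasing processing time): Batch 6 Batch 1 Batch 3 Batch 2 Batch 5 Batch 4.
Batch 6: waits 0, runs 0→18
Batch 1: waits 18, runs 18→35
Batch 3: waits 35, runs 35→50
Batch 2: waits 50, runs 50→62
Batch 5: waits 62, runs 62→72
Batch 4: waits 72, runs 72→81
Sum = 0+18+35+50+62+72 = 237.
EDD (increasing due date): Batch 4 Batch 2 Batch 6 Batch 5 Batch 3 Batch 1.
Batch 4: waits 0, runs 0→9
Batch 2: waits 9, runs 9→21
Batch 6: waits 21, runs 21→39
Batch 5: waits 39, runs 39→49
Batch 3: waits 49, runs 49→64
Batch 1: waits 64, runs 64→81
Sum = 0+9+21+39+49+64 = 182.
Difference = 237 − 182 = 55.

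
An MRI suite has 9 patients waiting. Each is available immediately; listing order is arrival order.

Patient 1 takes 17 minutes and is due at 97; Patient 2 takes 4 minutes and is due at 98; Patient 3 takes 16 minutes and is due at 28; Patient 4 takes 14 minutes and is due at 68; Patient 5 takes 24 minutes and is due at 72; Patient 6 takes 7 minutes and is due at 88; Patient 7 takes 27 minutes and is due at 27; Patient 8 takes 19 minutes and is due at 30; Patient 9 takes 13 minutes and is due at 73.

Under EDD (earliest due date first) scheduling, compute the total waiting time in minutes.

EDD (increasing due date): Patient 7 Patient 3 Patient 8 Patient 4 Patient 5 Patient 9 Patient 6 Patient 1 Patient 2.
Patient 7: waits 0, runs 0→27
Patient 3: waits 27, runs 27→43
Patient 8: waits 43, runs 43→62
Patient 4: waits 62, runs 62→76
Patient 5: waits 76, runs 76→100
Patient 9: waits 100, runs 100→113
Patient 6: waits 113, runs 113→120
Patient 1: waits 120, runs 120→137
Patient 2: waits 137, runs 137→141
Sum = 0+27+43+62+76+100+113+120+137 = 678.

678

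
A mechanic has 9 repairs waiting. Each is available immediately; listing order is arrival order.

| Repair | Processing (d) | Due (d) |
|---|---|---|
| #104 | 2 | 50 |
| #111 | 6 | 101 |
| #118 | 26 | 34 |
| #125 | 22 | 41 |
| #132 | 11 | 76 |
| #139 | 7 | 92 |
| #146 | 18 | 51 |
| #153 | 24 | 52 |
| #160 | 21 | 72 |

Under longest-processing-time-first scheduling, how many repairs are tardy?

7

LPT (decreasing processing time): #118 #153 #125 #160 #146 #132 #139 #111 #104.
#118: 0→26, due 34, tardiness 0
#153: 26→50, due 52, tardiness 0
#125: 50→72, due 41, tardiness 31
#160: 72→93, due 72, tardiness 21
#146: 93→111, due 51, tardiness 60
#132: 111→122, due 76, tardiness 46
#139: 122→129, due 92, tardiness 37
#111: 129→135, due 101, tardiness 34
#104: 135→137, due 50, tardiness 87
Late repairs: 7.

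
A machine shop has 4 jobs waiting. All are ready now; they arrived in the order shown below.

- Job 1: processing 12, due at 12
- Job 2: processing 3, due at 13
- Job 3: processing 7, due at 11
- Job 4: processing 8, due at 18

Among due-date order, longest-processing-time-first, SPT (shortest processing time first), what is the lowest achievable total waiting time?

31

EDD (increasing due date): Job 3 Job 1 Job 2 Job 4.
Job 3: waits 0, runs 0→7
Job 1: waits 7, runs 7→19
Job 2: waits 19, runs 19→22
Job 4: waits 22, runs 22→30
Sum = 0+7+19+22 = 48.
LPT (decreasing processing time): Job 1 Job 4 Job 3 Job 2.
Job 1: waits 0, runs 0→12
Job 4: waits 12, runs 12→20
Job 3: waits 20, runs 20→27
Job 2: waits 27, runs 27→30
Sum = 0+12+20+27 = 59.
SPT (increasing processing time): Job 2 Job 3 Job 4 Job 1.
Job 2: waits 0, runs 0→3
Job 3: waits 3, runs 3→10
Job 4: waits 10, runs 10→18
Job 1: waits 18, runs 18→30
Sum = 0+3+10+18 = 31.
EDD 48, LPT 59, SPT 31 → minimum 31.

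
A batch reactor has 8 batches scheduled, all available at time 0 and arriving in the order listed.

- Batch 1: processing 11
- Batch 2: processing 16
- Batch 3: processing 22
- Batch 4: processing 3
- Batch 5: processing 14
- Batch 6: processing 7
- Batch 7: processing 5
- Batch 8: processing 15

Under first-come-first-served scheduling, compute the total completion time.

FIFO (arrival order): Batch 1 Batch 2 Batch 3 Batch 4 Batch 5 Batch 6 Batch 7 Batch 8.
Batch 1: 0→11
Batch 2: 11→27
Batch 3: 27→49
Batch 4: 49→52
Batch 5: 52→66
Batch 6: 66→73
Batch 7: 73→78
Batch 8: 78→93
Sum = 11+27+49+52+66+73+78+93 = 449.

449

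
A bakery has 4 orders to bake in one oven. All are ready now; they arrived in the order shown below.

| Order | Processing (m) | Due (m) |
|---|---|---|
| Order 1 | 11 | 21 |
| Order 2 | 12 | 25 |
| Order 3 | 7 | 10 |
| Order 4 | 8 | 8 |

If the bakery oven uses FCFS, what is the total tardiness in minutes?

50

FIFO (arrival order): Order 1 Order 2 Order 3 Order 4.
Order 1: 0→11, due 21, tardiness 0
Order 2: 11→23, due 25, tardiness 0
Order 3: 23→30, due 10, tardiness 20
Order 4: 30→38, due 8, tardiness 30
Sum = 0+0+20+30 = 50.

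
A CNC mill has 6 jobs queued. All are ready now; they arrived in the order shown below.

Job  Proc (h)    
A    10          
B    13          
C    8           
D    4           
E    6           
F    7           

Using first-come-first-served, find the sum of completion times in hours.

FIFO (arrival order): A B C D E F.
A: 0→10
B: 10→23
C: 23→31
D: 31→35
E: 35→41
F: 41→48
Sum = 10+23+31+35+41+48 = 188.

188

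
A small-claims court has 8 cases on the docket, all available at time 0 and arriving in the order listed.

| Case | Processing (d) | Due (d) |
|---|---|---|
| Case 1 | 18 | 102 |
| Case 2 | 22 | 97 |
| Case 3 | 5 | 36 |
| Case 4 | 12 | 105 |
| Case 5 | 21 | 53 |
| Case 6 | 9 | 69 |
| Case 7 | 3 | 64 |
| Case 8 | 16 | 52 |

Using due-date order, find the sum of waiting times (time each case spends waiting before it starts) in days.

EDD (increasing due date): Case 3 Case 8 Case 5 Case 7 Case 6 Case 2 Case 1 Case 4.
Case 3: waits 0, runs 0→5
Case 8: waits 5, runs 5→21
Case 5: waits 21, runs 21→42
Case 7: waits 42, runs 42→45
Case 6: waits 45, runs 45→54
Case 2: waits 54, runs 54→76
Case 1: waits 76, runs 76→94
Case 4: waits 94, runs 94→106
Sum = 0+5+21+42+45+54+76+94 = 337.

337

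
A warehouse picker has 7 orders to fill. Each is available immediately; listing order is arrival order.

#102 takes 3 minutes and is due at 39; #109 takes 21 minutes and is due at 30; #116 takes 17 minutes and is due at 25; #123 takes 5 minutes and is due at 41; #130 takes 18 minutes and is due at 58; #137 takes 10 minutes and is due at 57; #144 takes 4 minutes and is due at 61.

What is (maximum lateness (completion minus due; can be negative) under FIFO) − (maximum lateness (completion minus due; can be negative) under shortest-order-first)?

FIFO (arrival order): #102 #109 #116 #123 #130 #137 #144.
#102: 0→3, due 39, lateness -36
#109: 3→24, due 30, lateness -6
#116: 24→41, due 25, lateness 16
#123: 41→46, due 41, lateness 5
#130: 46→64, due 58, lateness 6
#137: 64→74, due 57, lateness 17
#144: 74→78, due 61, lateness 17
Maximum = 17.
SPT (increasing processing time): #102 #144 #123 #137 #116 #130 #109.
#102: 0→3, due 39, lateness -36
#144: 3→7, due 61, lateness -54
#123: 7→12, due 41, lateness -29
#137: 12→22, due 57, lateness -35
#116: 22→39, due 25, lateness 14
#130: 39→57, due 58, lateness -1
#109: 57→78, due 30, lateness 48
Maximum = 48.
Difference = 17 − 48 = -31.

-31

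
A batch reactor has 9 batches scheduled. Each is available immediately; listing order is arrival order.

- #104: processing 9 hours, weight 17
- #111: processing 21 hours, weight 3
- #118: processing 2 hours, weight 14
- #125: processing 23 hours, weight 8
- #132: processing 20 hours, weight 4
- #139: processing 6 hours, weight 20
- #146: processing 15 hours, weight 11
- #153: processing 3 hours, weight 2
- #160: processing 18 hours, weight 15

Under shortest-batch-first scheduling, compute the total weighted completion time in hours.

3288

SPT (increasing processing time): #118 #153 #139 #104 #146 #160 #132 #111 #125.
#118: finishes 2, weight 14, w·C = 28
#153: finishes 5, weight 2, w·C = 10
#139: finishes 11, weight 20, w·C = 220
#104: finishes 20, weight 17, w·C = 340
#146: finishes 35, weight 11, w·C = 385
#160: finishes 53, weight 15, w·C = 795
#132: finishes 73, weight 4, w·C = 292
#111: finishes 94, weight 3, w·C = 282
#125: finishes 117, weight 8, w·C = 936
Sum = 28+10+220+340+385+795+292+282+936 = 3288.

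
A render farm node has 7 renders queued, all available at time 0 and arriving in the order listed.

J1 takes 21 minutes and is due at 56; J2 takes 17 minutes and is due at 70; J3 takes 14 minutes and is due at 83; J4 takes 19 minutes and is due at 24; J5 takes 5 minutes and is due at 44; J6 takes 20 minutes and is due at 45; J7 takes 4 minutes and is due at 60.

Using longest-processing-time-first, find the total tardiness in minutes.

143

LPT (decreasing processing time): J1 J6 J4 J2 J3 J5 J7.
J1: 0→21, due 56, tardiness 0
J6: 21→41, due 45, tardiness 0
J4: 41→60, due 24, tardiness 36
J2: 60→77, due 70, tardiness 7
J3: 77→91, due 83, tardiness 8
J5: 91→96, due 44, tardiness 52
J7: 96→100, due 60, tardiness 40
Sum = 0+0+36+7+8+52+40 = 143.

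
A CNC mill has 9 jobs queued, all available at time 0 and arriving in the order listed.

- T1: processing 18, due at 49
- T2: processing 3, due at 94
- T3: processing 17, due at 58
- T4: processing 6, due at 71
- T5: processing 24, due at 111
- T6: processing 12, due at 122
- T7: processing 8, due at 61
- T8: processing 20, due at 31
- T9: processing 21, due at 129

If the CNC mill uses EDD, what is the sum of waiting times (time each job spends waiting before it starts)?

521

EDD (increasing due date): T8 T1 T3 T7 T4 T2 T5 T6 T9.
T8: waits 0, runs 0→20
T1: waits 20, runs 20→38
T3: waits 38, runs 38→55
T7: waits 55, runs 55→63
T4: waits 63, runs 63→69
T2: waits 69, runs 69→72
T5: waits 72, runs 72→96
T6: waits 96, runs 96→108
T9: waits 108, runs 108→129
Sum = 0+20+38+55+63+69+72+96+108 = 521.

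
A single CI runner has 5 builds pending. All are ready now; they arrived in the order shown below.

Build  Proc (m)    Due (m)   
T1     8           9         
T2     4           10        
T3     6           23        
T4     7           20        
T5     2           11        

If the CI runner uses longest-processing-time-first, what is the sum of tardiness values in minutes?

31

LPT (decreasing processing time): T1 T4 T3 T2 T5.
T1: 0→8, due 9, tardiness 0
T4: 8→15, due 20, tardiness 0
T3: 15→21, due 23, tardiness 0
T2: 21→25, due 10, tardiness 15
T5: 25→27, due 11, tardiness 16
Sum = 0+0+0+15+16 = 31.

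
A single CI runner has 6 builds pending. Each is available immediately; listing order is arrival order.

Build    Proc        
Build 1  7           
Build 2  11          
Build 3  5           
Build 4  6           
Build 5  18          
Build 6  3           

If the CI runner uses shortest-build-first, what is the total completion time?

128

SPT (increasing processing time): Build 6 Build 3 Build 4 Build 1 Build 2 Build 5.
Build 6: 0→3
Build 3: 3→8
Build 4: 8→14
Build 1: 14→21
Build 2: 21→32
Build 5: 32→50
Sum = 3+8+14+21+32+50 = 128.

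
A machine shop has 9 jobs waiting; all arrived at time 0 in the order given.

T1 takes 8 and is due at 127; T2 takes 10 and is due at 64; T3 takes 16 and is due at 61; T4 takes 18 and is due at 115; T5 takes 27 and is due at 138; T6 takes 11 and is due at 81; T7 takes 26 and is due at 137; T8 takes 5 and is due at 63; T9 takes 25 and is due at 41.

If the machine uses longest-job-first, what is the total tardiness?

LPT (decreasing processing time): T5 T7 T9 T4 T3 T6 T2 T1 T8.
T5: 0→27, due 138, tardiness 0
T7: 27→53, due 137, tardiness 0
T9: 53→78, due 41, tardiness 37
T4: 78→96, due 115, tardiness 0
T3: 96→112, due 61, tardiness 51
T6: 112→123, due 81, tardiness 42
T2: 123→133, due 64, tardiness 69
T1: 133→141, due 127, tardiness 14
T8: 141→146, due 63, tardiness 83
Sum = 0+0+37+0+51+42+69+14+83 = 296.

296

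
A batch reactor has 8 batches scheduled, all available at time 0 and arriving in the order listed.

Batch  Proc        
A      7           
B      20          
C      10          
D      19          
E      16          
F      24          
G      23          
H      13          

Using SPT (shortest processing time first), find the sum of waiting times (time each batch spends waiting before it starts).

358

SPT (increasing processing time): A C H E D B G F.
A: waits 0, runs 0→7
C: waits 7, runs 7→17
H: waits 17, runs 17→30
E: waits 30, runs 30→46
D: waits 46, runs 46→65
B: waits 65, runs 65→85
G: waits 85, runs 85→108
F: waits 108, runs 108→132
Sum = 0+7+17+30+46+65+85+108 = 358.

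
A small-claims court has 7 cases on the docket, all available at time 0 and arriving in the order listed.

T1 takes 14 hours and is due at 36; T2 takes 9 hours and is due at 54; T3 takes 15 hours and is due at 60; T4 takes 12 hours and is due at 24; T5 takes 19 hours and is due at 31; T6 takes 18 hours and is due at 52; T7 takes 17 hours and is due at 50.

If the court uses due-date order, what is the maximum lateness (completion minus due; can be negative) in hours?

44

EDD (increasing due date): T4 T5 T1 T7 T6 T2 T3.
T4: 0→12, due 24, lateness -12
T5: 12→31, due 31, lateness 0
T1: 31→45, due 36, lateness 9
T7: 45→62, due 50, lateness 12
T6: 62→80, due 52, lateness 28
T2: 80→89, due 54, lateness 35
T3: 89→104, due 60, lateness 44
Maximum = 44.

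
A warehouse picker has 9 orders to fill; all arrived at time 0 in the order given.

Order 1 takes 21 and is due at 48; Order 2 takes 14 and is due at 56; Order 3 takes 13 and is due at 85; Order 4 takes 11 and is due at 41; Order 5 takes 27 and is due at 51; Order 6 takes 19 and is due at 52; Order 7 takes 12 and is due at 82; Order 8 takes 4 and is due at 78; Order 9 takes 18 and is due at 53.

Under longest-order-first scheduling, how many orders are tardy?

LPT (decreasing processing time): Order 5 Order 1 Order 6 Order 9 Order 2 Order 3 Order 7 Order 4 Order 8.
Order 5: 0→27, due 51, tardiness 0
Order 1: 27→48, due 48, tardiness 0
Order 6: 48→67, due 52, tardiness 15
Order 9: 67→85, due 53, tardiness 32
Order 2: 85→99, due 56, tardiness 43
Order 3: 99→112, due 85, tardiness 27
Order 7: 112→124, due 82, tardiness 42
Order 4: 124→135, due 41, tardiness 94
Order 8: 135→139, due 78, tardiness 61
Late orders: 7.

7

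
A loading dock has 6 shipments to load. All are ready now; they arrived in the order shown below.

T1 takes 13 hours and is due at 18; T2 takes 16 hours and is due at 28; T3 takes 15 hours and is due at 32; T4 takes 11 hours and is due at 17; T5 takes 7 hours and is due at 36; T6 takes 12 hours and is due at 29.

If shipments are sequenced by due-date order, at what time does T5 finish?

74

EDD (increasing due date): T4 T1 T2 T6 T3 T5.
T4: 0→11
T1: 11→24
T2: 24→40
T6: 40→52
T3: 52→67
T5: 67→74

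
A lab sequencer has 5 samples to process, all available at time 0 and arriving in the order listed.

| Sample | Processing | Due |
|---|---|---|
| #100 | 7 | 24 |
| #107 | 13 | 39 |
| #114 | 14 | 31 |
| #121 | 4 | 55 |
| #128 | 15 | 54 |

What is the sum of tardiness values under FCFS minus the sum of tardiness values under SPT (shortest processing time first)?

-4

FIFO (arrival order): #100 #107 #114 #121 #128.
#100: 0→7, due 24, tardiness 0
#107: 7→20, due 39, tardiness 0
#114: 20→34, due 31, tardiness 3
#121: 34→38, due 55, tardiness 0
#128: 38→53, due 54, tardiness 0
Sum = 0+0+3+0+0 = 3.
SPT (increasing processing time): #121 #100 #107 #114 #128.
#121: 0→4, due 55, tardiness 0
#100: 4→11, due 24, tardiness 0
#107: 11→24, due 39, tardiness 0
#114: 24→38, due 31, tardiness 7
#128: 38→53, due 54, tardiness 0
Sum = 0+0+0+7+0 = 7.
Difference = 3 − 7 = -4.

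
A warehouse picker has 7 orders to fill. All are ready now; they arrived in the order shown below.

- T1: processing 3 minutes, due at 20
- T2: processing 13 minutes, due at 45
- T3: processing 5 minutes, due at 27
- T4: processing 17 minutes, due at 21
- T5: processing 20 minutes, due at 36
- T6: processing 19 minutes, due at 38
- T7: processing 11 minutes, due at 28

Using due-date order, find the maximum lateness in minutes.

43

EDD (increasing due date): T1 T4 T3 T7 T5 T6 T2.
T1: 0→3, due 20, lateness -17
T4: 3→20, due 21, lateness -1
T3: 20→25, due 27, lateness -2
T7: 25→36, due 28, lateness 8
T5: 36→56, due 36, lateness 20
T6: 56→75, due 38, lateness 37
T2: 75→88, due 45, lateness 43
Maximum = 43.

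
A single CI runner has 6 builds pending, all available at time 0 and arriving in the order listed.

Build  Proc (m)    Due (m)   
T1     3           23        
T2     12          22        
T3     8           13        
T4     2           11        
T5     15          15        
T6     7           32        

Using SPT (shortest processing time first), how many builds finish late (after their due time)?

3

SPT (increasing processing time): T4 T1 T6 T3 T2 T5.
T4: 0→2, due 11, tardiness 0
T1: 2→5, due 23, tardiness 0
T6: 5→12, due 32, tardiness 0
T3: 12→20, due 13, tardiness 7
T2: 20→32, due 22, tardiness 10
T5: 32→47, due 15, tardiness 32
Late builds: 3.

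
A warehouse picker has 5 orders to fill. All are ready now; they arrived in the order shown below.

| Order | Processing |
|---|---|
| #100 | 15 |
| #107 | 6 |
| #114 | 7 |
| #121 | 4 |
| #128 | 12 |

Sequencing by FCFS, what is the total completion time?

140

FIFO (arrival order): #100 #107 #114 #121 #128.
#100: 0→15
#107: 15→21
#114: 21→28
#121: 28→32
#128: 32→44
Sum = 15+21+28+32+44 = 140.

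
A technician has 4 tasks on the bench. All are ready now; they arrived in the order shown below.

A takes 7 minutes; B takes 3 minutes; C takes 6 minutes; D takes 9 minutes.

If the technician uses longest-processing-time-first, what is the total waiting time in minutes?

LPT (decreasing processing time): D A C B.
D: waits 0, runs 0→9
A: waits 9, runs 9→16
C: waits 16, runs 16→22
B: waits 22, runs 22→25
Sum = 0+9+16+22 = 47.

47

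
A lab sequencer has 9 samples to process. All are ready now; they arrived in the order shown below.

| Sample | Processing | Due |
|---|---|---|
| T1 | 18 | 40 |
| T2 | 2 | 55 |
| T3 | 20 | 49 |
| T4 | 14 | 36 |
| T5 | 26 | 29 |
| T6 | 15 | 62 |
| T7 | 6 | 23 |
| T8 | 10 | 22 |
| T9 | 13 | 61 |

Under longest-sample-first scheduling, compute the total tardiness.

405

LPT (decreasing processing time): T5 T3 T1 T6 T4 T9 T8 T7 T2.
T5: 0→26, due 29, tardiness 0
T3: 26→46, due 49, tardiness 0
T1: 46→64, due 40, tardiness 24
T6: 64→79, due 62, tardiness 17
T4: 79→93, due 36, tardiness 57
T9: 93→106, due 61, tardiness 45
T8: 106→116, due 22, tardiness 94
T7: 116→122, due 23, tardiness 99
T2: 122→124, due 55, tardiness 69
Sum = 0+0+24+17+57+45+94+99+69 = 405.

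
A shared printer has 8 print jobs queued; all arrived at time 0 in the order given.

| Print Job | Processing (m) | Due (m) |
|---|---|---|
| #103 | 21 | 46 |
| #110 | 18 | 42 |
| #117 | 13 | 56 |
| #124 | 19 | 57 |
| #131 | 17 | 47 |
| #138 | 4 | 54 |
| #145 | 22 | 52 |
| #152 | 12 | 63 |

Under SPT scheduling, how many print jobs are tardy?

SPT (increasing processing time): #138 #152 #117 #131 #110 #124 #103 #145.
#138: 0→4, due 54, tardiness 0
#152: 4→16, due 63, tardiness 0
#117: 16→29, due 56, tardiness 0
#131: 29→46, due 47, tardiness 0
#110: 46→64, due 42, tardiness 22
#124: 64→83, due 57, tardiness 26
#103: 83→104, due 46, tardiness 58
#145: 104→126, due 52, tardiness 74
Late print jobs: 4.

4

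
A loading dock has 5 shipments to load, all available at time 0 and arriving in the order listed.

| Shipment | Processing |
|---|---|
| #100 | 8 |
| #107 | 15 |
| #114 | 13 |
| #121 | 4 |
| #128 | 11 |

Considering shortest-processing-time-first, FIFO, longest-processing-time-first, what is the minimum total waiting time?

SPT (increasing processing time): #121 #100 #128 #114 #107.
#121: waits 0, runs 0→4
#100: waits 4, runs 4→12
#128: waits 12, runs 12→23
#114: waits 23, runs 23→36
#107: waits 36, runs 36→51
Sum = 0+4+12+23+36 = 75.
FIFO (arrival order): #100 #107 #114 #121 #128.
#100: waits 0, runs 0→8
#107: waits 8, runs 8→23
#114: waits 23, runs 23→36
#121: waits 36, runs 36→40
#128: waits 40, runs 40→51
Sum = 0+8+23+36+40 = 107.
LPT (decreasing processing time): #107 #114 #128 #100 #121.
#107: waits 0, runs 0→15
#114: waits 15, runs 15→28
#128: waits 28, runs 28→39
#100: waits 39, runs 39→47
#121: waits 47, runs 47→51
Sum = 0+15+28+39+47 = 129.
SPT 75, FIFO 107, LPT 129 → minimum 75.

75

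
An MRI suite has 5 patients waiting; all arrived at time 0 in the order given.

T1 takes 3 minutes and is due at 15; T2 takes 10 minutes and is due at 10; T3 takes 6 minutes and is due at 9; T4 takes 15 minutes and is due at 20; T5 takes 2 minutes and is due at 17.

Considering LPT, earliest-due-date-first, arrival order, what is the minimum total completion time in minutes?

98

LPT (decreasing processing time): T4 T2 T3 T1 T5.
T4: 0→15
T2: 15→25
T3: 25→31
T1: 31→34
T5: 34→36
Sum = 15+25+31+34+36 = 141.
EDD (increasing due date): T3 T2 T1 T5 T4.
T3: 0→6
T2: 6→16
T1: 16→19
T5: 19→21
T4: 21→36
Sum = 6+16+19+21+36 = 98.
FIFO (arrival order): T1 T2 T3 T4 T5.
T1: 0→3
T2: 3→13
T3: 13→19
T4: 19→34
T5: 34→36
Sum = 3+13+19+34+36 = 105.
LPT 141, EDD 98, FIFO 105 → minimum 98.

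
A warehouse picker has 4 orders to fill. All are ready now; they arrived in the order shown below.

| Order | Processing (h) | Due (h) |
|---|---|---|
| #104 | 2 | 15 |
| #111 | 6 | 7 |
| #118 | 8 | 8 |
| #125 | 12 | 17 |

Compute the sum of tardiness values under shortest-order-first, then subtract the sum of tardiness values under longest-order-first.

-24

SPT (increasing processing time): #104 #111 #118 #125.
#104: 0→2, due 15, tardiness 0
#111: 2→8, due 7, tardiness 1
#118: 8→16, due 8, tardiness 8
#125: 16→28, due 17, tardiness 11
Sum = 0+1+8+11 = 20.
LPT (decreasing processing time): #125 #118 #111 #104.
#125: 0→12, due 17, tardiness 0
#118: 12→20, due 8, tardiness 12
#111: 20→26, due 7, tardiness 19
#104: 26→28, due 15, tardiness 13
Sum = 0+12+19+13 = 44.
Difference = 20 − 44 = -24.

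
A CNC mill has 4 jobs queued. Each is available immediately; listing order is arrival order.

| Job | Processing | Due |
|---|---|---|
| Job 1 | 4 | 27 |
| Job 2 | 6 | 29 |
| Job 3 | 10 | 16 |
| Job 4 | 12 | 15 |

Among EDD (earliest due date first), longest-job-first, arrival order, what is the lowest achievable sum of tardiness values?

EDD (increasing due date): Job 4 Job 3 Job 1 Job 2.
Job 4: 0→12, due 15, tardiness 0
Job 3: 12→22, due 16, tardiness 6
Job 1: 22→26, due 27, tardiness 0
Job 2: 26→32, due 29, tardiness 3
Sum = 0+6+0+3 = 9.
LPT (decreasing processing time): Job 4 Job 3 Job 2 Job 1.
Job 4: 0→12, due 15, tardiness 0
Job 3: 12→22, due 16, tardiness 6
Job 2: 22→28, due 29, tardiness 0
Job 1: 28→32, due 27, tardiness 5
Sum = 0+6+0+5 = 11.
FIFO (arrival order): Job 1 Job 2 Job 3 Job 4.
Job 1: 0→4, due 27, tardiness 0
Job 2: 4→10, due 29, tardiness 0
Job 3: 10→20, due 16, tardiness 4
Job 4: 20→32, due 15, tardiness 17
Sum = 0+0+4+17 = 21.
EDD 9, LPT 11, FIFO 21 → minimum 9.

9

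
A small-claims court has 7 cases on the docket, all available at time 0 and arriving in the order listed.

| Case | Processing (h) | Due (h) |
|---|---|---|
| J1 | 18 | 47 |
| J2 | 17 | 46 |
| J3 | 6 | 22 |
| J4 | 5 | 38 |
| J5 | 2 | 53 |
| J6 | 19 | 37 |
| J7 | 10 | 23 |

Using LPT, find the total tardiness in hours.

158

LPT (decreasing processing time): J6 J1 J2 J7 J3 J4 J5.
J6: 0→19, due 37, tardiness 0
J1: 19→37, due 47, tardiness 0
J2: 37→54, due 46, tardiness 8
J7: 54→64, due 23, tardiness 41
J3: 64→70, due 22, tardiness 48
J4: 70→75, due 38, tardiness 37
J5: 75→77, due 53, tardiness 24
Sum = 0+0+8+41+48+37+24 = 158.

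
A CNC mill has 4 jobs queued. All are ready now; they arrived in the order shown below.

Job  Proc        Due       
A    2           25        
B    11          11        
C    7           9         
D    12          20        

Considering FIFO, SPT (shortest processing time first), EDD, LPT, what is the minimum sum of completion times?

FIFO (arrival order): A B C D.
A: 0→2
B: 2→13
C: 13→20
D: 20→32
Sum = 2+13+20+32 = 67.
SPT (increasing processing time): A C B D.
A: 0→2
C: 2→9
B: 9→20
D: 20→32
Sum = 2+9+20+32 = 63.
EDD (increasing due date): C B D A.
C: 0→7
B: 7→18
D: 18→30
A: 30→32
Sum = 7+18+30+32 = 87.
LPT (decreasing processing time): D B C A.
D: 0→12
B: 12→23
C: 23→30
A: 30→32
Sum = 12+23+30+32 = 97.
FIFO 67, SPT 63, EDD 87, LPT 97 → minimum 63.

63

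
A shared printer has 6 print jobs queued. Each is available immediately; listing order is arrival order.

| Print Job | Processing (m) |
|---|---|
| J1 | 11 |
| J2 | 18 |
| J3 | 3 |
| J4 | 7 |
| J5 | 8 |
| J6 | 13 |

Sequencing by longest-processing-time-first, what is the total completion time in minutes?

258

LPT (decreasing processing time): J2 J6 J1 J5 J4 J3.
J2: 0→18
J6: 18→31
J1: 31→42
J5: 42→50
J4: 50→57
J3: 57→60
Sum = 18+31+42+50+57+60 = 258.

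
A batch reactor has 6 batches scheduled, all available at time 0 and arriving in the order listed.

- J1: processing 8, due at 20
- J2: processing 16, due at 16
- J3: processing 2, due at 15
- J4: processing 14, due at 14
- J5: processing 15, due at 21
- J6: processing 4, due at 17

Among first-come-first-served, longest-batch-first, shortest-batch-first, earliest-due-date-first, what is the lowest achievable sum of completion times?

152

FIFO (arrival order): J1 J2 J3 J4 J5 J6.
J1: 0→8
J2: 8→24
J3: 24→26
J4: 26→40
J5: 40→55
J6: 55→59
Sum = 8+24+26+40+55+59 = 212.
LPT (decreasing processing time): J2 J5 J4 J1 J6 J3.
J2: 0→16
J5: 16→31
J4: 31→45
J1: 45→53
J6: 53→57
J3: 57→59
Sum = 16+31+45+53+57+59 = 261.
SPT (increasing processing time): J3 J6 J1 J4 J5 J2.
J3: 0→2
J6: 2→6
J1: 6→14
J4: 14→28
J5: 28→43
J2: 43→59
Sum = 2+6+14+28+43+59 = 152.
EDD (increasing due date): J4 J3 J2 J6 J1 J5.
J4: 0→14
J3: 14→16
J2: 16→32
J6: 32→36
J1: 36→44
J5: 44→59
Sum = 14+16+32+36+44+59 = 201.
FIFO 212, LPT 261, SPT 152, EDD 201 → minimum 152.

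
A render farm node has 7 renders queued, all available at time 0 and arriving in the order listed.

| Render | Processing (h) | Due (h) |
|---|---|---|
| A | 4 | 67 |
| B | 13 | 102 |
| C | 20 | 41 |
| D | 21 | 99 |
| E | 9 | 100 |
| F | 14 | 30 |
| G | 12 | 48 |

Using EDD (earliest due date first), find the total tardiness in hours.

EDD (increasing due date): F C G A D E B.
F: 0→14, due 30, tardiness 0
C: 14→34, due 41, tardiness 0
G: 34→46, due 48, tardiness 0
A: 46→50, due 67, tardiness 0
D: 50→71, due 99, tardiness 0
E: 71→80, due 100, tardiness 0
B: 80→93, due 102, tardiness 0
Sum = 0+0+0+0+0+0+0 = 0.

0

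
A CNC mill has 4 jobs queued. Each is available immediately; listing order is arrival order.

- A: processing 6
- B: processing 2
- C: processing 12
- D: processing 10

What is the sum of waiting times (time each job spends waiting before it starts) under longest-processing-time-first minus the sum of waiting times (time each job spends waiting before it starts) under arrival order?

28

LPT (decreasing processing time): C D A B.
C: waits 0, runs 0→12
D: waits 12, runs 12→22
A: waits 22, runs 22→28
B: waits 28, runs 28→30
Sum = 0+12+22+28 = 62.
FIFO (arrival order): A B C D.
A: waits 0, runs 0→6
B: waits 6, runs 6→8
C: waits 8, runs 8→20
D: waits 20, runs 20→30
Sum = 0+6+8+20 = 34.
Difference = 62 − 34 = 28.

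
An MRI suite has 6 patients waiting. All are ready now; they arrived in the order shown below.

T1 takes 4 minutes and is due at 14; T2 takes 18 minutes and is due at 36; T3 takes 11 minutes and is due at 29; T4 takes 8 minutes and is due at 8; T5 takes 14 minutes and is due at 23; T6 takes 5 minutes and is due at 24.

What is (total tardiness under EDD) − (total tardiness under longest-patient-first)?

EDD (increasing due date): T4 T1 T5 T6 T3 T2.
T4: 0→8, due 8, tardiness 0
T1: 8→12, due 14, tardiness 0
T5: 12→26, due 23, tardiness 3
T6: 26→31, due 24, tardiness 7
T3: 31→42, due 29, tardiness 13
T2: 42→60, due 36, tardiness 24
Sum = 0+0+3+7+13+24 = 47.
LPT (decreasing processing time): T2 T5 T3 T4 T6 T1.
T2: 0→18, due 36, tardiness 0
T5: 18→32, due 23, tardiness 9
T3: 32→43, due 29, tardiness 14
T4: 43→51, due 8, tardiness 43
T6: 51→56, due 24, tardiness 32
T1: 56→60, due 14, tardiness 46
Sum = 0+9+14+43+32+46 = 144.
Difference = 47 − 144 = -97.

-97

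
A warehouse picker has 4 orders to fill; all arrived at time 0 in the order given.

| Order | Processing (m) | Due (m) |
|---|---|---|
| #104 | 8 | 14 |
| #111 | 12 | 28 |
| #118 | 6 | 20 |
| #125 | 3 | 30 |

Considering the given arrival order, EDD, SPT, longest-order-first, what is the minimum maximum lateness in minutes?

FIFO (arrival order): #104 #111 #118 #125.
#104: 0→8, due 14, lateness -6
#111: 8→20, due 28, lateness -8
#118: 20→26, due 20, lateness 6
#125: 26→29, due 30, lateness -1
Maximum = 6.
EDD (increasing due date): #104 #118 #111 #125.
#104: 0→8, due 14, lateness -6
#118: 8→14, due 20, lateness -6
#111: 14→26, due 28, lateness -2
#125: 26→29, due 30, lateness -1
Maximum = -1.
SPT (increasing processing time): #125 #118 #104 #111.
#125: 0→3, due 30, lateness -27
#118: 3→9, due 20, lateness -11
#104: 9→17, due 14, lateness 3
#111: 17→29, due 28, lateness 1
Maximum = 3.
LPT (decreasing processing time): #111 #104 #118 #125.
#111: 0→12, due 28, lateness -16
#104: 12→20, due 14, lateness 6
#118: 20→26, due 20, lateness 6
#125: 26→29, due 30, lateness -1
Maximum = 6.
FIFO 6, EDD -1, SPT 3, LPT 6 → minimum -1.

-1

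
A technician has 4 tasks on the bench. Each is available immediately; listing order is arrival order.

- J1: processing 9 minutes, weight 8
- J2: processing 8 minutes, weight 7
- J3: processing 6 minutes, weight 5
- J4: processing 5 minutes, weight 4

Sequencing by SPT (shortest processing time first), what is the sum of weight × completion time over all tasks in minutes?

SPT (increasing processing time): J4 J3 J2 J1.
J4: finishes 5, weight 4, w·C = 20
J3: finishes 11, weight 5, w·C = 55
J2: finishes 19, weight 7, w·C = 133
J1: finishes 28, weight 8, w·C = 224
Sum = 20+55+133+224 = 432.

432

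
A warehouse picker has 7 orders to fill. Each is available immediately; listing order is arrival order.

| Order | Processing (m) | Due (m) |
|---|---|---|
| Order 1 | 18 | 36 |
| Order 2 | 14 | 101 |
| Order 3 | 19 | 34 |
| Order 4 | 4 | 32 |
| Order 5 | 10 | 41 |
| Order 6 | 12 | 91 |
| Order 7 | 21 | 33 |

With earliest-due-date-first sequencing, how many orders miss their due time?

3

EDD (increasing due date): Order 4 Order 7 Order 3 Order 1 Order 5 Order 6 Order 2.
Order 4: 0→4, due 32, tardiness 0
Order 7: 4→25, due 33, tardiness 0
Order 3: 25→44, due 34, tardiness 10
Order 1: 44→62, due 36, tardiness 26
Order 5: 62→72, due 41, tardiness 31
Order 6: 72→84, due 91, tardiness 0
Order 2: 84→98, due 101, tardiness 0
Late orders: 3.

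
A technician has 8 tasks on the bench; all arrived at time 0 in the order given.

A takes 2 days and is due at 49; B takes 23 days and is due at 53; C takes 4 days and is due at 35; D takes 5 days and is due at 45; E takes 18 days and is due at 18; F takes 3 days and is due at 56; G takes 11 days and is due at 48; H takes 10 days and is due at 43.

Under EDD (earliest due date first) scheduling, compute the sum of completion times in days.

356

EDD (increasing due date): E C H D G A B F.
E: 0→18
C: 18→22
H: 22→32
D: 32→37
G: 37→48
A: 48→50
B: 50→73
F: 73→76
Sum = 18+22+32+37+48+50+73+76 = 356.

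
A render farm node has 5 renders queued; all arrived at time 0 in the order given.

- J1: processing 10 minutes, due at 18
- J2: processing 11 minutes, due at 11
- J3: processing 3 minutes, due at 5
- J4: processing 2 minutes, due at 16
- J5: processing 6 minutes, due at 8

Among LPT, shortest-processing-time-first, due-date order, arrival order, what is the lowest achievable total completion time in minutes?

71

LPT (decreasing processing time): J2 J1 J5 J3 J4.
J2: 0→11
J1: 11→21
J5: 21→27
J3: 27→30
J4: 30→32
Sum = 11+21+27+30+32 = 121.
SPT (increasing processing time): J4 J3 J5 J1 J2.
J4: 0→2
J3: 2→5
J5: 5→11
J1: 11→21
J2: 21→32
Sum = 2+5+11+21+32 = 71.
EDD (increasing due date): J3 J5 J2 J4 J1.
J3: 0→3
J5: 3→9
J2: 9→20
J4: 20→22
J1: 22→32
Sum = 3+9+20+22+32 = 86.
FIFO (arrival order): J1 J2 J3 J4 J5.
J1: 0→10
J2: 10→21
J3: 21→24
J4: 24→26
J5: 26→32
Sum = 10+21+24+26+32 = 113.
LPT 121, SPT 71, EDD 86, FIFO 113 → minimum 71.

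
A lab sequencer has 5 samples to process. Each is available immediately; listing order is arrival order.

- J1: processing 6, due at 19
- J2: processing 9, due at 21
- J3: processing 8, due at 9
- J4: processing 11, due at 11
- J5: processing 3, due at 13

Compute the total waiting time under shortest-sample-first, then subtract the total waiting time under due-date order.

-22

SPT (increasing processing time): J5 J1 J3 J2 J4.
J5: waits 0, runs 0→3
J1: waits 3, runs 3→9
J3: waits 9, runs 9→17
J2: waits 17, runs 17→26
J4: waits 26, runs 26→37
Sum = 0+3+9+17+26 = 55.
EDD (increasing due date): J3 J4 J5 J1 J2.
J3: waits 0, runs 0→8
J4: waits 8, runs 8→19
J5: waits 19, runs 19→22
J1: waits 22, runs 22→28
J2: waits 28, runs 28→37
Sum = 0+8+19+22+28 = 77.
Difference = 55 − 77 = -22.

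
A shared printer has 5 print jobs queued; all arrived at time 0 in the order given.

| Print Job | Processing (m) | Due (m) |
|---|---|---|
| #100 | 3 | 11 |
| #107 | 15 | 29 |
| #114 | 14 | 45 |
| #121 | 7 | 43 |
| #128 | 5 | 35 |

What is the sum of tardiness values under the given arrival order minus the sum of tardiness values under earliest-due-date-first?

9

FIFO (arrival order): #100 #107 #114 #121 #128.
#100: 0→3, due 11, tardiness 0
#107: 3→18, due 29, tardiness 0
#114: 18→32, due 45, tardiness 0
#121: 32→39, due 43, tardiness 0
#128: 39→44, due 35, tardiness 9
Sum = 0+0+0+0+9 = 9.
EDD (increasing due date): #100 #107 #128 #121 #114.
#100: 0→3, due 11, tardiness 0
#107: 3→18, due 29, tardiness 0
#128: 18→23, due 35, tardiness 0
#121: 23→30, due 43, tardiness 0
#114: 30→44, due 45, tardiness 0
Sum = 0+0+0+0+0 = 0.
Difference = 9 − 0 = 9.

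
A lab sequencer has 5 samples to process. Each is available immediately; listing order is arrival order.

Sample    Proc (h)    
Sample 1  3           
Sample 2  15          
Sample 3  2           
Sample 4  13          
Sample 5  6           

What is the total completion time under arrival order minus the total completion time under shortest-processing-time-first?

FIFO (arrival order): Sample 1 Sample 2 Sample 3 Sample 4 Sample 5.
Sample 1: 0→3
Sample 2: 3→18
Sample 3: 18→20
Sample 4: 20→33
Sample 5: 33→39
Sum = 3+18+20+33+39 = 113.
SPT (increasing processing time): Sample 3 Sample 1 Sample 5 Sample 4 Sample 2.
Sample 3: 0→2
Sample 1: 2→5
Sample 5: 5→11
Sample 4: 11→24
Sample 2: 24→39
Sum = 2+5+11+24+39 = 81.
Difference = 113 − 81 = 32.

32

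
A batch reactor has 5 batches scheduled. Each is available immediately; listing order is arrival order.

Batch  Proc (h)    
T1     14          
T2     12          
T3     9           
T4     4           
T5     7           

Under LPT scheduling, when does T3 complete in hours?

LPT (decreasing processing time): T1 T2 T3 T5 T4.
T1: 0→14
T2: 14→26
T3: 26→35

35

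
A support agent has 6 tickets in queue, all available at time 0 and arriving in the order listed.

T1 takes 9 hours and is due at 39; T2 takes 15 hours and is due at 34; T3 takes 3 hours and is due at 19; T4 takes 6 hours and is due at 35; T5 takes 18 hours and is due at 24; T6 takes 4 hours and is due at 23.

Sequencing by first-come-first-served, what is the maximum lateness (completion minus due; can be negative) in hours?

32

FIFO (arrival order): T1 T2 T3 T4 T5 T6.
T1: 0→9, due 39, lateness -30
T2: 9→24, due 34, lateness -10
T3: 24→27, due 19, lateness 8
T4: 27→33, due 35, lateness -2
T5: 33→51, due 24, lateness 27
T6: 51→55, due 23, lateness 32
Maximum = 32.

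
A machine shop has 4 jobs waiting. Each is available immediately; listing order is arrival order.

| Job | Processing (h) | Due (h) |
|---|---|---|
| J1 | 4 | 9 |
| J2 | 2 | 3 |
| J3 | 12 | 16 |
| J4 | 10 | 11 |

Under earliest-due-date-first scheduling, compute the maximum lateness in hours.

EDD (increasing due date): J2 J1 J4 J3.
J2: 0→2, due 3, lateness -1
J1: 2→6, due 9, lateness -3
J4: 6→16, due 11, lateness 5
J3: 16→28, due 16, lateness 12
Maximum = 12.

12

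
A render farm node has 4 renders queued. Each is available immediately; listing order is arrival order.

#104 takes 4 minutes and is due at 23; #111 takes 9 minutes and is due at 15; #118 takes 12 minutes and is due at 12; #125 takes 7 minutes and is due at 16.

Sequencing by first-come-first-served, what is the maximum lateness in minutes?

16

FIFO (arrival order): #104 #111 #118 #125.
#104: 0→4, due 23, lateness -19
#111: 4→13, due 15, lateness -2
#118: 13→25, due 12, lateness 13
#125: 25→32, due 16, lateness 16
Maximum = 16.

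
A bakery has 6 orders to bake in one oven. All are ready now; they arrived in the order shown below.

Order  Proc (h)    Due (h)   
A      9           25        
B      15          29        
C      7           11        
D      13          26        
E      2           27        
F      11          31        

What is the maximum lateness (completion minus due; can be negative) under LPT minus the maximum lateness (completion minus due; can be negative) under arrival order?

LPT (decreasing processing time): B D F A C E.
B: 0→15, due 29, lateness -14
D: 15→28, due 26, lateness 2
F: 28→39, due 31, lateness 8
A: 39→48, due 25, lateness 23
C: 48→55, due 11, lateness 44
E: 55→57, due 27, lateness 30
Maximum = 44.
FIFO (arrival order): A B C D E F.
A: 0→9, due 25, lateness -16
B: 9→24, due 29, lateness -5
C: 24→31, due 11, lateness 20
D: 31→44, due 26, lateness 18
E: 44→46, due 27, lateness 19
F: 46→57, due 31, lateness 26
Maximum = 26.
Difference = 44 − 26 = 18.

18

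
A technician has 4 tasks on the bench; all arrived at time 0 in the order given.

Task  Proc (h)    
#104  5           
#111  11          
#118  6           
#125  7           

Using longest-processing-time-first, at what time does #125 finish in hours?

LPT (decreasing processing time): #111 #125 #118 #104.
#111: 0→11
#125: 11→18

18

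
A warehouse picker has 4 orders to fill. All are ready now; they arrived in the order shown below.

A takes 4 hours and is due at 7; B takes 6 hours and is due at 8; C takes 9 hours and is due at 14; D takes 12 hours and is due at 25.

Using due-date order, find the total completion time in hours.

64

EDD (increasing due date): A B C D.
A: 0→4
B: 4→10
C: 10→19
D: 19→31
Sum = 4+10+19+31 = 64.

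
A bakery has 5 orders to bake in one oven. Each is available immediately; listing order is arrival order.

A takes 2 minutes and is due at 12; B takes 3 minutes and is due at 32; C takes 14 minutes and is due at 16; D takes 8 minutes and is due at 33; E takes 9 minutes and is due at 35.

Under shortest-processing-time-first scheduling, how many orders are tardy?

SPT (increasing processing time): A B D E C.
A: 0→2, due 12, tardiness 0
B: 2→5, due 32, tardiness 0
D: 5→13, due 33, tardiness 0
E: 13→22, due 35, tardiness 0
C: 22→36, due 16, tardiness 20
Late orders: 1.

1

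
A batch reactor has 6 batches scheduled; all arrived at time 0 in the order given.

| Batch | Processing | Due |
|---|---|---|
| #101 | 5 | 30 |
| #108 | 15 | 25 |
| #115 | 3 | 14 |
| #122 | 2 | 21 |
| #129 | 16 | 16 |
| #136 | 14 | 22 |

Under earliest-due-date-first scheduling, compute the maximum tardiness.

25

EDD (increasing due date): #115 #129 #122 #136 #108 #101.
#115: 0→3, due 14, tardiness 0
#129: 3→19, due 16, tardiness 3
#122: 19→21, due 21, tardiness 0
#136: 21→35, due 22, tardiness 13
#108: 35→50, due 25, tardiness 25
#101: 50→55, due 30, tardiness 25
Maximum = 25.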